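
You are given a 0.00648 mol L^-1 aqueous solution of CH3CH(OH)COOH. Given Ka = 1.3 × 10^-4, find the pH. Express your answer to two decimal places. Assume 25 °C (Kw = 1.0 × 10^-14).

pH = 3.07

CH3CH(OH)COOH ⇌ CH3CH(OH)COO- + H+
Ka = [H+]²/(0.00648 − [H+]) = 1.3 × 10^-4
[H+] is not negligible relative to C₀; solve [H+]² + 0.00013·[H+] − 8.42e-07 = 0.
[H+] = [−0.00013 + √(0.00013² + 3.37e-06)]/2 = 8.55 × 10^-4 M
pH = −log[H+] = −log(8.55 × 10^-4) = 3.07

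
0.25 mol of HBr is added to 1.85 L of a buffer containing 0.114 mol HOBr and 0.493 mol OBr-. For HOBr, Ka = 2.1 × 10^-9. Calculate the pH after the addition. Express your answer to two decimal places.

pH = 8.50

After neutralization: n(HOBr) = 0.364 mol, n(OBr-) = 0.243 mol.
pKa = −log(2.1 × 10^-9) = 8.678
pH = pKa + log([A⁻]/[HA]) = 8.678 + log(0.243/0.364) = 8.678 -0.175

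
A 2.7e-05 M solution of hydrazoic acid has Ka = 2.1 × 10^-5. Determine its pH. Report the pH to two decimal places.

pH = 4.81

HN3 ⇌ N3- + H+
Let x = [H+] at equilibrium. Ka = x²/(2.7e-05 − x).
x is not negligible relative to C₀; solve x² + 2.1e-05·x − 5.67e-10 = 0.
x = [−2.1e-05 + √(2.1e-05² + 2.27e-09)]/2 = 1.55 × 10^-5 M
pH = −log[H+] = −log(1.55 × 10^-5) = 4.81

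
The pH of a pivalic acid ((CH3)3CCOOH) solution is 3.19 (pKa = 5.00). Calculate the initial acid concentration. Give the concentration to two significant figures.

C₀ = 4.2 × 10^-2 M

[H+] = 10^(-3.19) = 6.46 × 10^-4 M = x
Ka = 10^(−5.00) = 1.00 × 10^-5
Ka = x²/(C₀ − x) ⇒ C₀ = x + x²/Ka
C₀ = 6.46 × 10^-4 + (6.46 × 10^-4)²/(1.00 × 10^-5) = 4.24 × 10^-2 M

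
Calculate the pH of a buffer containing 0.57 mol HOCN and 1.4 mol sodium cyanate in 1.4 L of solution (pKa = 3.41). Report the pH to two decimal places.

pH = pKa + log([A⁻]/[HA]) = 3.41 + log(1.4/0.57)
pH = 3.41 + (+0.390) = 3.80

pH = 3.80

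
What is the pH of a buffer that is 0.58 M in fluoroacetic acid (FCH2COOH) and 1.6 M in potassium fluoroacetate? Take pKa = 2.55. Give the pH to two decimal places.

Henderson–Hasselbalch: pH = pKa + log([FCH2COO-]/[FCH2COOH]) = 2.55 + log(1.6/0.58)
pH = 2.55 + (+0.441) = 2.99

pH = 2.99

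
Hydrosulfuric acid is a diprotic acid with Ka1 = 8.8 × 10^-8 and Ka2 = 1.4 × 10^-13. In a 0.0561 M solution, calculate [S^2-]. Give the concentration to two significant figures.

First ionization gives [H+] ≈ [HS-] = 7.03 × 10^-5 M.
Second step: Ka2 = [H+][S^2-]/[HS-] ≈ [S^2-] (since [H+] ≈ [HS-]).
So [S^2-] ≈ Ka2.

1.4 × 10^-13 M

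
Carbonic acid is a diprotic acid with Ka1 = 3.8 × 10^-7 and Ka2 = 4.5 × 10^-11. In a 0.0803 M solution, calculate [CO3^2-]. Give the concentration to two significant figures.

First ionization gives [H+] ≈ [HCO3-] = 1.75 × 10^-4 M.
Second step: Ka2 = [H+][CO3^2-]/[HCO3-] ≈ [CO3^2-] (since [H+] ≈ [HCO3-]).
So [CO3^2-] ≈ Ka2.

4.5 × 10^-11 M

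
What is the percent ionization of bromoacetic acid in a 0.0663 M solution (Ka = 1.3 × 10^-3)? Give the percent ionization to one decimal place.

BrCH2COOH ⇌ BrCH2COO- + H+; let x = [H+] at equilibrium.
Solve x² + 0.0013x − 8.62e-05 = 0 → x = 8.66 × 10^-3 M
Fraction ionized = 8.66 × 10^-3 / 0.0663 = 0.1306 → 13.1%

13.1%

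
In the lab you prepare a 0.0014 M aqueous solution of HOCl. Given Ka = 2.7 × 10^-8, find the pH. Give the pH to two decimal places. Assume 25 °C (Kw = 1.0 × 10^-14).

HOCl ⇌ OCl- + H+
From the ICE table, Ka = x²/(0.0014 − x) = 2.7 × 10^-8.
Since Ka ≪ C₀, x ≈ √(Ka·C₀) = 6.15 × 10^-6 M.
Check: 0.44% ionized — well under 5%, approximation valid.
pH = −log(6.15 × 10^-6) = 5.21

pH = 5.21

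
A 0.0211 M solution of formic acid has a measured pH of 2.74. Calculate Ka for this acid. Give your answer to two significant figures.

Ka = 1.7 × 10^-4

[H+] = 10^(-2.74) = 1.82 × 10^-3 M
At equilibrium [HA] = 0.0211 − 1.82 × 10^-3 = 1.93 × 10^-2 M
Ka = [H+][A-]/[HA] = (1.82 × 10^-3)² / 1.93 × 10^-2 = 1.7 × 10^-4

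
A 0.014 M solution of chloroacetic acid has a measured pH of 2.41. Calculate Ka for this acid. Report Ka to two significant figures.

Ka = 1.5 × 10^-3

[H+] = 10^(-2.41) = 3.89 × 10^-3 M
At equilibrium [HA] = 0.014 − 3.89 × 10^-3 = 1.01 × 10^-2 M
Ka = [H+][A-]/[HA] = (3.89 × 10^-3)² / 1.01 × 10^-2 = 1.5 × 10^-3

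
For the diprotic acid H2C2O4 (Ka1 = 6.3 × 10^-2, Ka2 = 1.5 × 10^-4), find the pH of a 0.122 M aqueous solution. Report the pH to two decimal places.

Ka1 ≫ Ka2, so treat the first dissociation as the only significant source of H+.
Ka1 = x²/(0.122 − x) = 6.3 × 10^-2
Solving the quadratic: x = (−Ka1 + √(Ka1² + 4·Ka1·C₀))/2 = 6.17 × 10^-2 M
pH = −log(6.17 × 10^-2) = 1.21

pH = 1.21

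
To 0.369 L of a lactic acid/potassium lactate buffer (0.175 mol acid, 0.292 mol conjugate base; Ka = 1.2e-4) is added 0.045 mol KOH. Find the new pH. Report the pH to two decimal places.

pH = 4.33

OH- converts CH3CH(OH)COOH to CH3CH(OH)COO-: CH3CH(OH)COOH → 0.13 mol, CH3CH(OH)COO- → 0.337 mol.
pKa = −log(1.2 × 10^-4) = 3.921
Henderson–Hasselbalch with mole ratio 0.337/0.13: pH = 3.921 + (+0.414)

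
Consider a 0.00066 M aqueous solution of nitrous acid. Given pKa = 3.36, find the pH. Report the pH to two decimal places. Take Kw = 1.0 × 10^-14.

pH = 3.44

HNO2 ⇌ NO2- + H+
Ka = 10^(−3.36) = 4.37 × 10^-4
Ka = x²/(0.00066 − x) = 4.37 × 10^-4
The 5% rule fails; solving x² + Ka·x − Ka·C₀ = 0 exactly:
x = [−0.000437 + √(0.000437² + 1.15e-06)]/2 = 3.61 × 10^-4 M
pH = −log(3.61 × 10^-4) = 3.44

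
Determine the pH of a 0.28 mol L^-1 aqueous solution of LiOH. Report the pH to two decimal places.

pH = 13.45

LiOH is a strong base; [OH-] = 0.28 M.
pOH = -log(0.28) = 0.55
pH = 14.00 - 0.55 = 13.45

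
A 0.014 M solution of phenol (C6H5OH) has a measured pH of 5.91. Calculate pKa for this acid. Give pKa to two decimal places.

pKa = 9.97

[H+] = 10^(-5.91) = 1.23 × 10^-6 M
At equilibrium [HA] = 0.014 − 1.23 × 10^-6 = 1.40 × 10^-2 M
Ka = [H+][A-]/[HA] = (1.23 × 10^-6)² / 1.40 × 10^-2 = 1.08 × 10^-10
pKa = -log(1.08 × 10^-10) = 9.97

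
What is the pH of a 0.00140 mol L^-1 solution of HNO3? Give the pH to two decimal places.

HNO3 is a strong acid and dissociates completely, so [H+] = 0.00140 M.
pH = -log(0.0014) = 2.85

pH = 2.85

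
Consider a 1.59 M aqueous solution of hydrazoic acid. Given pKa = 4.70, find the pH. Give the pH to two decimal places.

HN3 ⇌ N3- + H+
Ka = 10^(−4.70) = 2.00 × 10^-5
Ka = [H+]²/(1.59 − [H+]) = 2.00 × 10^-5
Neglecting [H+] in the denominator: [H+] = √(2.00 × 10^-5 × 1.59) = 5.64 × 10^-3 M
Check: 0.35% ionized — well under 5%, approximation valid.
pH = −log(5.64 × 10^-3) = 2.25

pH = 2.25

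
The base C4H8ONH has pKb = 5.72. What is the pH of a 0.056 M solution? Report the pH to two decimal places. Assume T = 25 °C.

C4H8ONH + H2O ⇌ C4H8ONH2+ + OH-
Kb = 10^(−5.72) = 1.91 × 10^-6
From the ICE table, Kb = [OH-]²/(0.056 − [OH-]) = 1.91 × 10^-6.
Since Kb ≪ C₀, [OH-] ≈ √(Kb·C₀) = 3.27 × 10^-4 M.
pOH = 3.49, so pH = 14.00 − pOH = 10.51

pH = 10.51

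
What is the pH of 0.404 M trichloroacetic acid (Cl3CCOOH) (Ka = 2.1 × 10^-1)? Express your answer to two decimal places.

pH = 0.69

Cl3CCOOH ⇌ Cl3CCOO- + H+
Ka = x²/(0.404 − x) = 2.1 × 10^-1
Here C₀/Ka ≈ 1.92, so the small-x approximation fails. Use the quadratic:
x = [−0.21 + √(0.21² + 0.339)]/2 = 2.05 × 10^-1 M
pH = −log(2.05 × 10^-1) = 0.69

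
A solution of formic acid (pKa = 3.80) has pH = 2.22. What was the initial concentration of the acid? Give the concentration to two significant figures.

[H+] = 10^(-2.22) = 6.03 × 10^-3 M = x
Ka = 10^(−3.80) = 1.58 × 10^-4
Ka = x²/(C₀ − x) ⇒ C₀ = x + x²/Ka
C₀ = 6.03 × 10^-3 + (6.03 × 10^-3)²/(1.58 × 10^-4) = 2.36 × 10^-1 M

C₀ = 2.4 × 10^-1 M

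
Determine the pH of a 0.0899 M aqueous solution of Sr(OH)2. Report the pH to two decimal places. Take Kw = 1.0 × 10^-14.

pH = 13.25

Sr(OH)2 is a strong base (each formula unit releases 2 OH-); [OH-] = 0.18 M.
pOH = -log(0.18) = 0.75
pH = 14.00 - 0.75 = 13.25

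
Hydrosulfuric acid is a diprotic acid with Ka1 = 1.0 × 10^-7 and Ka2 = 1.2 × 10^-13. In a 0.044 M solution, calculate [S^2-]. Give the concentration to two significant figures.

First ionization gives [H+] ≈ [HS-] = 6.63 × 10^-5 M.
Second step: Ka2 = [H+][S^2-]/[HS-] ≈ [S^2-] (since [H+] ≈ [HS-]).
So [S^2-] ≈ Ka2.

1.2 × 10^-13 M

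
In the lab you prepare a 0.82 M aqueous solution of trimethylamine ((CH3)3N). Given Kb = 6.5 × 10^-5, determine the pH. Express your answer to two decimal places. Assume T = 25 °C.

(CH3)3N + H2O ⇌ (CH3)3NH+ + OH-
Kb = x²/(0.82 − x) = 6.5 × 10^-5
Assume x ≪ 0.82: x ≈ √(6.5 × 10^-5 × 0.82) = 7.30 × 10^-3 M
Check: 0.89% ionized — well under 5%, approximation valid.
pOH = 2.14, so pH = 14.00 − pOH = 11.86

pH = 11.86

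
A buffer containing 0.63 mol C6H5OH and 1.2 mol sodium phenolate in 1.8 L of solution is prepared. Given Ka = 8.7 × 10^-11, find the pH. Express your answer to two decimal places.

pH = 10.34

pKa = −log(8.7 × 10^-11) = 10.060
pH = pKa + log([A⁻]/[HA]) = 10.060 + log(1.2/0.63)
pH = 10.060 + (+0.280) = 10.34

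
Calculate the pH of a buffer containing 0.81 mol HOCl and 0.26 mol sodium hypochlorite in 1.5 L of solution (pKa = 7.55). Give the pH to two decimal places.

Henderson–Hasselbalch: pH = pKa + log([OCl-]/[HOCl]) = 7.55 + log(0.26/0.81)
pH = 7.55 + (-0.494) = 7.06

pH = 7.06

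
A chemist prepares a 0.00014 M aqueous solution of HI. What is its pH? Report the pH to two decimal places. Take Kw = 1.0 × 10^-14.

pH = 3.85

HI is a strong acid and dissociates completely, so [H+] = 0.00014 M.
pH = -log(0.00014) = 3.85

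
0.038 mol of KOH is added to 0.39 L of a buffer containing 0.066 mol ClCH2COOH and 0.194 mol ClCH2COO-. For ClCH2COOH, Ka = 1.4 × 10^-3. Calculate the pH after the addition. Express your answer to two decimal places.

After neutralization: n(ClCH2COOH) = 0.028 mol, n(ClCH2COO-) = 0.232 mol.
pKa = −log(1.4 × 10^-3) = 2.854
pH = pKa + log(n_ClCH2COO-/n_ClCH2COOH) = 2.854 + log(0.232/0.028) = 2.854 + (+0.918)

pH = 3.77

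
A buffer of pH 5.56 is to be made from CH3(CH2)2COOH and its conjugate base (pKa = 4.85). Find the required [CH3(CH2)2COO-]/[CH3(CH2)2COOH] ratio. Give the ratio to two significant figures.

ratio = 5.1

pH = pKa + log(r) ⇒ log(r) = 5.56 − 4.85 = +0.71
r = [CH3(CH2)2COO-]/[CH3(CH2)2COOH] = 10^(+0.71) = 5.13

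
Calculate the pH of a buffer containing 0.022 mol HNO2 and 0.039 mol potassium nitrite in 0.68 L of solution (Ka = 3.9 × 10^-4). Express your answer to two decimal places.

pKa = −log(3.9 × 10^-4) = 3.409
Henderson–Hasselbalch: pH = pKa + log([NO2-]/[HNO2]) = 3.409 + log(0.039/0.022)
pH = 3.409 + (+0.249) = 3.66

pH = 3.66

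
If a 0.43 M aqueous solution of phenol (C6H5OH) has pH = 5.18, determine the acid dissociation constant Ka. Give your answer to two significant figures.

[H+] = 10^(-5.18) = 6.61 × 10^-6 M
At equilibrium [HA] = 0.43 − 6.61 × 10^-6 = 4.30 × 10^-1 M
Ka = [H+][A-]/[HA] = (6.61 × 10^-6)² / 4.30 × 10^-1 = 1.0 × 10^-10

Ka = 1.0 × 10^-10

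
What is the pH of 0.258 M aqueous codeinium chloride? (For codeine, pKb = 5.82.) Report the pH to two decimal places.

pH = 4.38

C18H22NO3+ is the conjugate acid of the weak base C18H21NO3.
Kb = 10^(−5.82) = 1.51 × 10^-6
Ka = Kw/Kb = 1.0×10^-14 / 1.51 × 10^-6 = 6.62 × 10^-9
Ka = [H+]²/(0.258 − [H+]) = 6.62 × 10^-9
Neglecting [H+] in the denominator: [H+] = √(6.62 × 10^-9 × 0.258) = 4.13 × 10^-5 M
pH = −log[H+] = −log(4.13 × 10^-5) = 4.38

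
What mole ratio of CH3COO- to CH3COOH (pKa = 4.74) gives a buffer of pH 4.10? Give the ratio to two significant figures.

ratio = 0.23

pH = pKa + log(r) ⇒ log(r) = 4.10 − 4.74 = -0.64
r = [CH3COO-]/[CH3COOH] = 10^(-0.64) = 0.229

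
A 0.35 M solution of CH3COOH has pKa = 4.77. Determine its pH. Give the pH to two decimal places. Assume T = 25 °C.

pH = 2.61

CH3COOH ⇌ CH3COO- + H+
Ka = 10^(−4.77) = 1.70 × 10^-5
From the ICE table, Ka = x²/(0.35 − x) = 1.70 × 10^-5.
Neglecting x in the denominator: x = √(1.70 × 10^-5 × 0.35) = 2.44 × 10^-3 M
pH = −log(2.44 × 10^-3) = 2.61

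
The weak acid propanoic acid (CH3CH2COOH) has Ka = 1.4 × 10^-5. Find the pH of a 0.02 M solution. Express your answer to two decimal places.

CH3CH2COOH ⇌ CH3CH2COO- + H+
From the ICE table, Ka = [H+]²/(0.02 − [H+]) = 1.4 × 10^-5.
Since Ka ≪ C₀, [H+] ≈ √(Ka·C₀) = 5.29 × 10^-4 M.
pH = −log(5.29 × 10^-4) = 3.28

pH = 3.28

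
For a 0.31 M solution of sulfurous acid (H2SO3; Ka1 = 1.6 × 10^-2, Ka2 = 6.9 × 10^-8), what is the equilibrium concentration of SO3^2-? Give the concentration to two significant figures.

6.9 × 10^-8 M

First ionization gives [H+] ≈ [HSO3-] = 6.29 × 10^-2 M.
Second step: Ka2 = [H+][SO3^2-]/[HSO3-] ≈ [SO3^2-] (since [H+] ≈ [HSO3-]).
So [SO3^2-] ≈ Ka2.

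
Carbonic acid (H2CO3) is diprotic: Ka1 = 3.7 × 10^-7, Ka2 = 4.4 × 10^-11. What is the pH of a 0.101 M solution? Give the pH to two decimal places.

Since Ka1 ≫ Ka2, the first ionization dominates [H+].
Ka1 = x²/(0.101 − x) = 3.7 × 10^-7
x ≈ √(3.7 × 10^-7 × 0.101) = 1.93 × 10^-4 M
pH = −log(1.93 × 10^-4) = 3.71

pH = 3.71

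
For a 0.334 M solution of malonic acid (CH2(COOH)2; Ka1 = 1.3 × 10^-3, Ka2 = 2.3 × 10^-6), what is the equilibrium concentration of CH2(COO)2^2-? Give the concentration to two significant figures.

First ionization gives [H+] ≈ [CH2(COOH)COO-] = 2.02 × 10^-2 M.
Second step: Ka2 = [H+][CH2(COO)2^2-]/[CH2(COOH)COO-] ≈ [CH2(COO)2^2-] (since [H+] ≈ [CH2(COOH)COO-]).
So [CH2(COO)2^2-] ≈ Ka2.

2.3 × 10^-6 M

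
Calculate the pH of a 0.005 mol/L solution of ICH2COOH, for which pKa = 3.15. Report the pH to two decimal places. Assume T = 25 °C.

ICH2COOH ⇌ ICH2COO- + H+
Ka = 10^(−3.15) = 7.08 × 10^-4
From the ICE table, Ka = [H+]²/(0.005 − [H+]) = 7.08 × 10^-4.
Here C₀/Ka ≈ 7.06, so the small-[H+] approximation fails. Use the quadratic:
[H+] = [−0.000708 + √(0.000708² + 1.42e-05)]/2 = 1.56 × 10^-3 M
pH = −log[H+] = −log(1.56 × 10^-3) = 2.81

pH = 2.81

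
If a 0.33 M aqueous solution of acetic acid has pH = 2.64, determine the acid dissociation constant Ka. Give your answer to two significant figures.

Ka = 1.6 × 10^-5

[H+] = 10^(-2.64) = 2.29 × 10^-3 M
At equilibrium [HA] = 0.33 − 2.29 × 10^-3 = 3.28 × 10^-1 M
Ka = [H+][A-]/[HA] = (2.29 × 10^-3)² / 3.28 × 10^-1 = 1.6 × 10^-5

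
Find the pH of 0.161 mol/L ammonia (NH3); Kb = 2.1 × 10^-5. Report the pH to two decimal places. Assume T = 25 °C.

NH3 + H2O ⇌ NH4+ + OH-
Let x = [OH-] at equilibrium. Kb = x²/(0.161 − x).
Neglecting x in the denominator: x = √(2.1 × 10^-5 × 0.161) = 1.84 × 10^-3 M
pOH = −log(1.84 × 10^-3) = 2.74; pH = 14.00 − 2.74 = 11.26

pH = 11.26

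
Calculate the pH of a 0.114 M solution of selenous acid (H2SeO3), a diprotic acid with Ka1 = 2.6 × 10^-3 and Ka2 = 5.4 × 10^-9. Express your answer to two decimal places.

pH = 1.80

Ka1 ≫ Ka2, so treat the first dissociation as the only significant source of H+.
Ka1 = x²/(0.114 − x) = 2.6 × 10^-3
Solving the quadratic: x = (−Ka1 + √(Ka1² + 4·Ka1·C₀))/2 = 1.60 × 10^-2 M
pH = −log(1.60 × 10^-2) = 1.80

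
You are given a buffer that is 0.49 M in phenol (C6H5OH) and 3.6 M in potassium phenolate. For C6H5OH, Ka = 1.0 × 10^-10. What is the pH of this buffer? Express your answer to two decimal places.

pKa = −log(1.0 × 10^-10) = 10.000
pH = pKa + log([A⁻]/[HA]) = 10.000 + log(3.6/0.49)
pH = 10.000 + (+0.866) = 10.87

pH = 10.87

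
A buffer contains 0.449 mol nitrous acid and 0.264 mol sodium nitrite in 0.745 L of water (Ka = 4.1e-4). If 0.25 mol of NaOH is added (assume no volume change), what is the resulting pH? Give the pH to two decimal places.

OH- converts HNO2 to NO2-: HNO2 → 0.199 mol, NO2- → 0.514 mol.
pKa = −log(4.1 × 10^-4) = 3.387
pH = pKa + log([A⁻]/[HA]) = 3.387 + log(0.514/0.199) = 3.387 +0.412

pH = 3.80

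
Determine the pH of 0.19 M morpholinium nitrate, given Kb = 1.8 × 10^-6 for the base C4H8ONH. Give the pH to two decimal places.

C4H8ONH2+ is the conjugate acid of the weak base C4H8ONH.
Ka = Kw/Kb = 1.0×10^-14 / 1.8 × 10^-6 = 5.56 × 10^-9
Ka = x²/(0.19 − x) = 5.56 × 10^-9
Neglecting x in the denominator: x = √(5.56 × 10^-9 × 0.19) = 3.25 × 10^-5 M
pH = −log(3.25 × 10^-5) = 4.49

pH = 4.49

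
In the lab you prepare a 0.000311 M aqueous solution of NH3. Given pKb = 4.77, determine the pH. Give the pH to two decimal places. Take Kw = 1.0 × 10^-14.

NH3 + H2O ⇌ NH4+ + OH-
Kb = 10^(−4.77) = 1.70 × 10^-5
Let x = [OH-] at equilibrium. Kb = x²/(0.000311 − x).
x is not negligible relative to C₀; solve x² + 1.7e-05·x − 5.29e-09 = 0.
x = [−1.7e-05 + √(1.7e-05² + 2.11e-08)]/2 = 6.47 × 10^-5 M
pOH = −log(6.47 × 10^-5) = 4.19; pH = 14.00 − 4.19 = 9.81

pH = 9.81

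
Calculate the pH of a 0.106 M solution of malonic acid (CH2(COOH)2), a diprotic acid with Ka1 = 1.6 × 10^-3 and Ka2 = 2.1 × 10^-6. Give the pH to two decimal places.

Since Ka1 ≫ Ka2, the first ionization dominates [H+].
Ka1 = x²/(0.106 − x) = 1.6 × 10^-3
Solving the quadratic: x = (−Ka1 + √(Ka1² + 4·Ka1·C₀))/2 = 1.22 × 10^-2 M
pH = −log(1.22 × 10^-2) = 1.91

pH = 1.91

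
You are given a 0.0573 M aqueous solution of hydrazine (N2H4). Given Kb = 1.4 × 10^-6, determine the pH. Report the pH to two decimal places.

N2H4 + H2O ⇌ N2H5+ + OH-
From the ICE table, Kb = x²/(0.0573 − x) = 1.4 × 10^-6.
Assume x ≪ 0.0573: x ≈ √(1.4 × 10^-6 × 0.0573) = 2.83 × 10^-4 M
(x/C₀ = 0.49% < 5%, so the approximation holds.)
pOH = −log(2.83 × 10^-4) = 3.55; pH = 14.00 − 3.55 = 10.45

pH = 10.45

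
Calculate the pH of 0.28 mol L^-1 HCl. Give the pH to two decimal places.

HCl is a strong acid and dissociates completely, so [H+] = 0.28 M.
pH = -log(0.28) = 0.55

pH = 0.55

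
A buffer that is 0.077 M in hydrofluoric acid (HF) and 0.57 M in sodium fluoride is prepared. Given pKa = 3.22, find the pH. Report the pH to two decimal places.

Using pH = pKa + log([base]/[acid]) with [base]/[acid] = 0.57/0.077:
pH = 3.22 + (+0.869) = 4.09

pH = 4.09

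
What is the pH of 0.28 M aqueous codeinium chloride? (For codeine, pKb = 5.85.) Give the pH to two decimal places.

C18H22NO3+ is the conjugate acid of the weak base C18H21NO3.
Kb = 10^(−5.85) = 1.41 × 10^-6
Ka = Kw/Kb = 1.0×10^-14 / 1.41 × 10^-6 = 7.09 × 10^-9
Let x = [H+] at equilibrium. Ka = x²/(0.28 − x).
Assume x ≪ 0.28: x ≈ √(7.09 × 10^-9 × 0.28) = 4.46 × 10^-5 M
pH = −log[H+] = −log(4.46 × 10^-5) = 4.35

pH = 4.35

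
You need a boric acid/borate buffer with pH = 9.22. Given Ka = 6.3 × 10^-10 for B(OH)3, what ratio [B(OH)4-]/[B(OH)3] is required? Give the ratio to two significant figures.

ratio = 1.0

pKa = -log(6.3 × 10^-10) = 9.201
pH = pKa + log(r) ⇒ log(r) = 9.22 − 9.201 = +0.019
r = [B(OH)4-]/[B(OH)3] = 10^(+0.019) = 1.04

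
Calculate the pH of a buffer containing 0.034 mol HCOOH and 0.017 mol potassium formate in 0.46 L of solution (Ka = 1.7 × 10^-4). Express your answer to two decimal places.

pKa = −log(1.7 × 10^-4) = 3.770
Using pH = pKa + log([base]/[acid]) with [base]/[acid] = 0.017/0.034:
pH = 3.770 + (-0.301) = 3.47

pH = 3.47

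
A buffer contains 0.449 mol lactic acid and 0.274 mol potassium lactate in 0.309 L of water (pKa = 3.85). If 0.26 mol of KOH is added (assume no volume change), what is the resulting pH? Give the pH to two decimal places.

pH = 4.30

OH- converts CH3CH(OH)COOH to CH3CH(OH)COO-: CH3CH(OH)COOH → 0.189 mol, CH3CH(OH)COO- → 0.534 mol.
Henderson–Hasselbalch with mole ratio 0.534/0.189: pH = 3.85 + (+0.451)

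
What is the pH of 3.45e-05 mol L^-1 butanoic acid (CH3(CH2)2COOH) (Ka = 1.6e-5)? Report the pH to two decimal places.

CH3(CH2)2COOH ⇌ CH3(CH2)2COO- + H+
Ka = [H+]²/(3.45e-05 − [H+]) = 1.6 × 10^-5
Here C₀/Ka ≈ 2.16, so the small-[H+] approximation fails. Use the quadratic:
[H+] = (−Ka + √(Ka² + 4·Ka·C₀))/2 = 1.68 × 10^-5 M
pH = −log(1.68 × 10^-5) = 4.77

pH = 4.77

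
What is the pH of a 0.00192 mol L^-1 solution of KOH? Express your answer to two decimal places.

KOH is a strong base; [OH-] = 0.00192 M.
pOH = -log(0.00192) = 2.72
pH = 14.00 - 2.72 = 11.28

pH = 11.28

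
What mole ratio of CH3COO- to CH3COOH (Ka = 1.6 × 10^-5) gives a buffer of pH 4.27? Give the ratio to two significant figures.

pKa = -log(1.6 × 10^-5) = 4.796
pH = pKa + log(r) ⇒ log(r) = 4.27 − 4.796 = -0.526
r = [CH3COO-]/[CH3COOH] = 10^(-0.526) = 0.298

ratio = 0.30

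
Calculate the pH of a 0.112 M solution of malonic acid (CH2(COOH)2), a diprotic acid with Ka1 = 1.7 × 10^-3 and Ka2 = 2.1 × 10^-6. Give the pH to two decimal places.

Ka1 ≫ Ka2, so treat the first dissociation as the only significant source of H+.
Ka1 = x²/(0.112 − x) = 1.7 × 10^-3
Solving the quadratic: x = (−Ka1 + √(Ka1² + 4·Ka1·C₀))/2 = 1.30 × 10^-2 M
pH = −log(1.30 × 10^-2) = 1.89

pH = 1.89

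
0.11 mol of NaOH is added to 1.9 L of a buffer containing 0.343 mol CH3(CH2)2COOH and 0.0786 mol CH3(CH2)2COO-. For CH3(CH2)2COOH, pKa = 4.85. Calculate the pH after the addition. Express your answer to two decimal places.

OH- converts CH3(CH2)2COOH to CH3(CH2)2COO-: CH3(CH2)2COOH → 0.233 mol, CH3(CH2)2COO- → 0.189 mol.
pH = pKa + log(n_CH3(CH2)2COO-/n_CH3(CH2)2COOH) = 4.85 + log(0.189/0.233) = 4.85 + (-0.091)

pH = 4.76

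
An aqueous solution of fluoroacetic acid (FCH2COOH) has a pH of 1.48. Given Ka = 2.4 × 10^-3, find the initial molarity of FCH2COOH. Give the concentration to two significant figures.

[H+] = 10^(-1.48) = 3.31 × 10^-2 M = x
Ka = x²/(C₀ − x) ⇒ C₀ = x + x²/Ka
C₀ = 3.31 × 10^-2 + (3.31 × 10^-2)²/(2.4 × 10^-3) = 4.90 × 10^-1 M

C₀ = 4.9 × 10^-1 M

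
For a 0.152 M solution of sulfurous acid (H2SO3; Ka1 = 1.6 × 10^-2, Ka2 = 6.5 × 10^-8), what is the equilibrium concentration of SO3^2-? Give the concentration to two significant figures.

First ionization gives [H+] ≈ [HSO3-] = 4.20 × 10^-2 M.
Second step: Ka2 = [H+][SO3^2-]/[HSO3-] ≈ [SO3^2-] (since [H+] ≈ [HSO3-]).
So [SO3^2-] ≈ Ka2.

6.5 × 10^-8 M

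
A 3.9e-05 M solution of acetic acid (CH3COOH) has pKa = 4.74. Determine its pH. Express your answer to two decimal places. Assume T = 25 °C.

CH3COOH ⇌ CH3COO- + H+
Ka = 10^(−4.74) = 1.82 × 10^-5
Ka = [H+]²/(3.9e-05 − [H+]) = 1.82 × 10^-5
Here C₀/Ka ≈ 2.14, so the small-[H+] approximation fails. Use the quadratic:
[H+] = (−Ka + √(Ka² + 4·Ka·C₀))/2 = 1.91 × 10^-5 M
pH = −log(1.91 × 10^-5) = 4.72

pH = 4.72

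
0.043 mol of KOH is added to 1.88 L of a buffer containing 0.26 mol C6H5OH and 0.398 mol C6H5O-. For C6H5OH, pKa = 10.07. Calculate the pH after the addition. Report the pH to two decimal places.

pH = 10.38

OH- converts C6H5OH to C6H5O-: C6H5OH → 0.217 mol, C6H5O- → 0.441 mol.
pH = pKa + log(n_C6H5O-/n_C6H5OH) = 10.07 + log(0.441/0.217) = 10.07 + (+0.308)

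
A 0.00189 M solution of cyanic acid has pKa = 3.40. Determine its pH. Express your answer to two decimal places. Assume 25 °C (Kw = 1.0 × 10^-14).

HOCN ⇌ OCN- + H+
Ka = 10^(−3.40) = 3.98 × 10^-4
Ka = [H+]²/(0.00189 − [H+]) = 3.98 × 10^-4
The 5% rule fails; solving [H+]² + Ka·[H+] − Ka·C₀ = 0 exactly:
[H+] = [−0.000398 + √(0.000398² + 3.01e-06)]/2 = 6.91 × 10^-4 M
pH = −log(6.91 × 10^-4) = 3.16

pH = 3.16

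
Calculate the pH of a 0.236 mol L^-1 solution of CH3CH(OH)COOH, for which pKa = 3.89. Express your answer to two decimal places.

pH = 2.26

CH3CH(OH)COOH ⇌ CH3CH(OH)COO- + H+
Ka = 10^(−3.89) = 1.29 × 10^-4
From the ICE table, Ka = x²/(0.236 − x) = 1.29 × 10^-4.
Neglecting x in the denominator: x = √(1.29 × 10^-4 × 0.236) = 5.52 × 10^-3 M
pH = −log[H+] = −log(5.52 × 10^-3) = 2.26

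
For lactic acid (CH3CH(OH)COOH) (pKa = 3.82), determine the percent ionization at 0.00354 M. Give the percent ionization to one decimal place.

18.6%

CH3CH(OH)COOH ⇌ CH3CH(OH)COO- + H+; let x = [H+] at equilibrium.
Ka = 10^(−3.82) = 1.51 × 10^-4
Solve x² + 0.000151x − 5.35e-07 = 0 → x = 6.60 × 10^-4 M
Fraction ionized = 6.60 × 10^-4 / 0.00354 = 0.1864 → 18.6%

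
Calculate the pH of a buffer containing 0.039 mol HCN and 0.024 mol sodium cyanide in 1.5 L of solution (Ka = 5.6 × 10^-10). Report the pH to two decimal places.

pH = 9.04

pKa = −log(5.6 × 10^-10) = 9.252
pH = pKa + log([A⁻]/[HA]) = 9.252 + log(0.024/0.039)
pH = 9.252 + (-0.211) = 9.04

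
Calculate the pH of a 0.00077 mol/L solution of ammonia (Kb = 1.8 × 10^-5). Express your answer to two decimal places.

pH = 10.04

NH3 + H2O ⇌ NH4+ + OH-
From the ICE table, Kb = [OH-]²/(0.00077 − [OH-]) = 1.8 × 10^-5.
Here C₀/Kb ≈ 42.8, so the small-[OH-] approximation fails. Use the quadratic:
[OH-] = [−1.8e-05 + √(1.8e-05² + 5.54e-08)]/2 = 1.09 × 10^-4 M
pOH = 3.96, so pH = 14.00 − pOH = 10.04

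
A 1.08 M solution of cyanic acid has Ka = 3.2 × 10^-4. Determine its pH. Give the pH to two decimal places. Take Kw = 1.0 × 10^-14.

pH = 1.73

HOCN ⇌ OCN- + H+
Let x = [H+] at equilibrium. Ka = x²/(1.08 − x).
Assume x ≪ 1.08: x ≈ √(3.2 × 10^-4 × 1.08) = 1.86 × 10^-2 M
pH = −log(1.86 × 10^-2) = 1.73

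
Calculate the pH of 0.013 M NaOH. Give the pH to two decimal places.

NaOH is a strong base; [OH-] = 0.013 M.
pOH = -log(0.013) = 1.89
pH = 14.00 - 1.89 = 12.11

pH = 12.11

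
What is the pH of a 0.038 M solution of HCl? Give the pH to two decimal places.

pH = 1.42

HCl is a strong acid and dissociates completely, so [H+] = 0.038 M.
pH = -log(0.038) = 1.42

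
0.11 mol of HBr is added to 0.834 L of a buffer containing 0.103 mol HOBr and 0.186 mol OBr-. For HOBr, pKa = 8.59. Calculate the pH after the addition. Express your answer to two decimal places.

pH = 8.14

After neutralization: n(HOBr) = 0.213 mol, n(OBr-) = 0.076 mol.
pH = pKa + log(n_OBr-/n_HOBr) = 8.59 + log(0.076/0.213) = 8.59 + (-0.448)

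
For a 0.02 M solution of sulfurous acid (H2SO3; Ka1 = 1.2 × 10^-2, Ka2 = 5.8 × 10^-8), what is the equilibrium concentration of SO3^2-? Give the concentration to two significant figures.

5.8 × 10^-8 M

First ionization gives [H+] ≈ [HSO3-] = 1.06 × 10^-2 M.
Second step: Ka2 = [H+][SO3^2-]/[HSO3-] ≈ [SO3^2-] (since [H+] ≈ [HSO3-]).
So [SO3^2-] ≈ Ka2.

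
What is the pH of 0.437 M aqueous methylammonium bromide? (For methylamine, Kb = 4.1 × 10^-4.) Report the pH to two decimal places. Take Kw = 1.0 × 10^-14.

CH3NH3+ is the conjugate acid of the weak base CH3NH2.
Ka = Kw/Kb = 1.0×10^-14 / 4.1 × 10^-4 = 2.44 × 10^-11
From the ICE table, Ka = [H+]²/(0.437 − [H+]) = 2.44 × 10^-11.
Since Ka ≪ C₀, [H+] ≈ √(Ka·C₀) = 3.27 × 10^-6 M.
([H+]/C₀ = 0.00075% < 5%, so the approximation holds.)
pH = −log[H+] = −log(3.27 × 10^-6) = 5.49

pH = 5.49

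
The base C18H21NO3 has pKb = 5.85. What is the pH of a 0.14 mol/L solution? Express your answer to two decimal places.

C18H21NO3 + H2O ⇌ C18H22NO3+ + OH-
Kb = 10^(−5.85) = 1.41 × 10^-6
From the ICE table, Kb = [OH-]²/(0.14 − [OH-]) = 1.41 × 10^-6.
Since Kb ≪ C₀, [OH-] ≈ √(Kb·C₀) = 4.44 × 10^-4 M.
Check: 0.32% ionized — well under 5%, approximation valid.
pOH = 3.35, so pH = 14.00 − pOH = 10.65

pH = 10.65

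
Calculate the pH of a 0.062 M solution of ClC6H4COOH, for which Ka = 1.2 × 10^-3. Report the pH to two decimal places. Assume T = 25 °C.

pH = 2.09

ClC6H4COOH ⇌ ClC6H4COO- + H+
Ka = [H+]²/(0.062 − [H+]) = 1.2 × 10^-3
[H+] is not negligible relative to C₀; solve [H+]² + 0.0012·[H+] − 7.44e-05 = 0.
[H+] = (−Ka + √(Ka² + 4·Ka·C₀))/2 = 8.05 × 10^-3 M
pH = −log(8.05 × 10^-3) = 2.09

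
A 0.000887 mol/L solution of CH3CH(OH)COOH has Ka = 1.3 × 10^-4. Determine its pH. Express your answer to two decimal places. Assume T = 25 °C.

CH3CH(OH)COOH ⇌ CH3CH(OH)COO- + H+
Ka = x²/(0.000887 − x) = 1.3 × 10^-4
Here C₀/Ka ≈ 6.82, so the small-x approximation fails. Use the quadratic:
x = [−0.00013 + √(0.00013² + 4.61e-07)]/2 = 2.81 × 10^-4 M
pH = −log[H+] = −log(2.81 × 10^-4) = 3.55

pH = 3.55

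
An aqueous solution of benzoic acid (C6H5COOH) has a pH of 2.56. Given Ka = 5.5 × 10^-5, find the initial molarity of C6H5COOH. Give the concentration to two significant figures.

C₀ = 1.4 × 10^-1 M

[H+] = 10^(-2.56) = 2.75 × 10^-3 M = x
Ka = x²/(C₀ − x) ⇒ C₀ = x + x²/Ka
C₀ = 2.75 × 10^-3 + (2.75 × 10^-3)²/(5.5 × 10^-5) = 1.40 × 10^-1 M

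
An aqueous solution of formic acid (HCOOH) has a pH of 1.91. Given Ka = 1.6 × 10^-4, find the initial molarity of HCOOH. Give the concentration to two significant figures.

C₀ = 9.6 × 10^-1 M

[H+] = 10^(-1.91) = 1.23 × 10^-2 M = x
Ka = x²/(C₀ − x) ⇒ C₀ = x + x²/Ka
C₀ = 1.23 × 10^-2 + (1.23 × 10^-2)²/(1.6 × 10^-4) = 9.58 × 10^-1 M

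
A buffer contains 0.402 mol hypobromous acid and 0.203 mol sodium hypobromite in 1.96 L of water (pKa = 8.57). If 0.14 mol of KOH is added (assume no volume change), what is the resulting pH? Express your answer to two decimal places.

OH- converts HOBr to OBr-: HOBr → 0.262 mol, OBr- → 0.343 mol.
pH = pKa + log(n_OBr-/n_HOBr) = 8.57 + log(0.343/0.262) = 8.57 + (+0.117)

pH = 8.69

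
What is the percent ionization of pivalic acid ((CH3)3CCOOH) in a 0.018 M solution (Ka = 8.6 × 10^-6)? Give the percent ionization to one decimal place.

(CH3)3CCOOH ⇌ (CH3)3CCOO- + H+; let x = [H+] at equilibrium.
x ≈ √(Ka·C₀) = √(8.6 × 10^-6 × 0.018) = 3.93 × 10^-4 M
Fraction ionized = 3.93 × 10^-4 / 0.018 = 0.0218 → 2.2%

2.2%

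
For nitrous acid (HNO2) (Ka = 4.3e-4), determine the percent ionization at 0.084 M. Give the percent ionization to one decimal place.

6.9%

HNO2 ⇌ NO2- + H+; let x = [H+] at equilibrium.
Ka = x²/(C₀ − x); solving the quadratic gives x = 5.80 × 10^-3 M.
Fraction ionized = 5.80 × 10^-3 / 0.084 = 0.0690 → 6.9%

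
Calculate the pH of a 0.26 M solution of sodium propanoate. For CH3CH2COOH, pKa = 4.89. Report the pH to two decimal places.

pH = 9.15

CH3CH2COO- is the conjugate base of the weak acid CH3CH2COOH.
Ka = 10^(−4.89) = 1.29 × 10^-5
Kb = Kw/Ka = 1.0×10^-14 / 1.29 × 10^-5 = 7.75 × 10^-10
From the ICE table, Kb = x²/(0.26 − x) = 7.75 × 10^-10.
Since Kb ≪ C₀, x ≈ √(Kb·C₀) = 1.42 × 10^-5 M.
pOH = −log(1.42 × 10^-5) = 4.85; pH = 14.00 − 4.85 = 9.15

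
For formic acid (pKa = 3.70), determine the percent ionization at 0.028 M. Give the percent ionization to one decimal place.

8.1%

HCOOH ⇌ HCOO- + H+; let x = [H+] at equilibrium.
Ka = 10^(−3.70) = 2.00 × 10^-4
Ka = x²/(C₀ − x); solving the quadratic gives x = 2.27 × 10^-3 M.
Fraction ionized = 2.27 × 10^-3 / 0.028 = 0.0811 → 8.1%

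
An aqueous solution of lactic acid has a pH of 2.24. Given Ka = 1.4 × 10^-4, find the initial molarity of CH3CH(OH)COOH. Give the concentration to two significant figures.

C₀ = 2.4 × 10^-1 M

[H+] = 10^(-2.24) = 5.75 × 10^-3 M = x
Ka = x²/(C₀ − x) ⇒ C₀ = x + x²/Ka
C₀ = 5.75 × 10^-3 + (5.75 × 10^-3)²/(1.4 × 10^-4) = 2.42 × 10^-1 M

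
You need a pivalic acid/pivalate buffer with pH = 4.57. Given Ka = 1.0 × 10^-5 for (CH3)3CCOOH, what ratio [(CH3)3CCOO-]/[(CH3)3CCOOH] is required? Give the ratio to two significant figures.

pKa = -log(1.0 × 10^-5) = 5.000
pH = pKa + log(r) ⇒ log(r) = 4.57 − 5.000 = -0.430
r = [(CH3)3CCOO-]/[(CH3)3CCOOH] = 10^(-0.430) = 0.372

ratio = 0.37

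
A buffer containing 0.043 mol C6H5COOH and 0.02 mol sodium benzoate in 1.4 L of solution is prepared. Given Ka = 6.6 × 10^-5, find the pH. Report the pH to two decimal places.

pKa = −log(6.6 × 10^-5) = 4.180
Henderson–Hasselbalch: pH = pKa + log([C6H5COO-]/[C6H5COOH]) = 4.180 + log(0.02/0.043)
pH = 4.180 + (-0.332) = 3.85

pH = 3.85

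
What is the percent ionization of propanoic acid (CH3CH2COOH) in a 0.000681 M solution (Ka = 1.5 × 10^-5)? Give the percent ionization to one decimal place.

CH3CH2COOH ⇌ CH3CH2COO- + H+; let x = [H+] at equilibrium.
Solve x² + 1.5e-05x − 1.02e-08 = 0 → x = 9.38 × 10^-5 M
% ionization = x/C₀ × 100% = 9.38 × 10^-5/0.000681 × 100% = 13.8%

13.8%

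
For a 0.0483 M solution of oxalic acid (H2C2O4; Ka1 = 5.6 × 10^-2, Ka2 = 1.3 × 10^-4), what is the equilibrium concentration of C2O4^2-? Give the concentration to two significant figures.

First ionization gives [H+] ≈ [HC2O4-] = 3.11 × 10^-2 M.
Second step: Ka2 = [H+][C2O4^2-]/[HC2O4-] ≈ [C2O4^2-] (since [H+] ≈ [HC2O4-]).
So [C2O4^2-] ≈ Ka2.

1.3 × 10^-4 M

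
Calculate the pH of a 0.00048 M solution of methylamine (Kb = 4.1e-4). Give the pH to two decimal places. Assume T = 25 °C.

CH3NH2 + H2O ⇌ CH3NH3+ + OH-
From the ICE table, Kb = x²/(0.00048 − x) = 4.1 × 10^-4.
x is not negligible relative to C₀; solve x² + 0.00041·x − 1.97e-07 = 0.
x = (−Kb + √(Kb² + 4·Kb·C₀))/2 = 2.84 × 10^-4 M
pOH = −log(2.84 × 10^-4) = 3.55; pH = 14.00 − 3.55 = 10.45

pH = 10.45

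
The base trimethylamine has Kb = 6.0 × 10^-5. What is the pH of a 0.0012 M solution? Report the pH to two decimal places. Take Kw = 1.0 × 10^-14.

(CH3)3N + H2O ⇌ (CH3)3NH+ + OH-
From the ICE table, Kb = [OH-]²/(0.0012 − [OH-]) = 6.0 × 10^-5.
[OH-] is not negligible relative to C₀; solve [OH-]² + 6e-05·[OH-] − 7.2e-08 = 0.
[OH-] = (−Kb + √(Kb² + 4·Kb·C₀))/2 = 2.40 × 10^-4 M
pOH = 3.62, so pH = 14.00 − pOH = 10.38

pH = 10.38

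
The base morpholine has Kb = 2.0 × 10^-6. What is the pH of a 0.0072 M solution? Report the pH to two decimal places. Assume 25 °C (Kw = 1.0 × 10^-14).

pH = 10.08

C4H8ONH + H2O ⇌ C4H8ONH2+ + OH-
From the ICE table, Kb = [OH-]²/(0.0072 − [OH-]) = 2.0 × 10^-6.
Neglecting [OH-] in the denominator: [OH-] = √(2.0 × 10^-6 × 0.0072) = 1.20 × 10^-4 M
pOH = −log(1.20 × 10^-4) = 3.92; pH = 14.00 − 3.92 = 10.08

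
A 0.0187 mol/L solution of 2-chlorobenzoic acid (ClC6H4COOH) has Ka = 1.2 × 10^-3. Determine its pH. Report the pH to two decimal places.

pH = 2.38

ClC6H4COOH ⇌ ClC6H4COO- + H+
Ka = [H+]²/(0.0187 − [H+]) = 1.2 × 10^-3
Here C₀/Ka ≈ 15.6, so the small-[H+] approximation fails. Use the quadratic:
[H+] = (−Ka + √(Ka² + 4·Ka·C₀))/2 = 4.17 × 10^-3 M
pH = −log(4.17 × 10^-3) = 2.38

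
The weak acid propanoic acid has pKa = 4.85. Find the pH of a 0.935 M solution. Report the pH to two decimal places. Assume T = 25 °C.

CH3CH2COOH ⇌ CH3CH2COO- + H+
Ka = 10^(−4.85) = 1.41 × 10^-5
Ka = [H+]²/(0.935 − [H+]) = 1.41 × 10^-5
Since Ka ≪ C₀, [H+] ≈ √(Ka·C₀) = 3.63 × 10^-3 M.
([H+]/C₀ = 0.39% < 5%, so the approximation holds.)
pH = −log(3.63 × 10^-3) = 2.44

pH = 2.44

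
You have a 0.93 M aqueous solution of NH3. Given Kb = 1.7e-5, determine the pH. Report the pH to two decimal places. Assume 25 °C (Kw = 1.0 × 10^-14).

pH = 11.60

NH3 + H2O ⇌ NH4+ + OH-
Let x = [OH-] at equilibrium. Kb = x²/(0.93 − x).
Since Kb ≪ C₀, x ≈ √(Kb·C₀) = 3.98 × 10^-3 M.
pOH = 2.40, so pH = 14.00 − pOH = 11.60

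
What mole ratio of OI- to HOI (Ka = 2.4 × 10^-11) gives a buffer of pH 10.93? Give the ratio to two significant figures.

pKa = -log(2.4 × 10^-11) = 10.620
pH = pKa + log(r) ⇒ log(r) = 10.93 − 10.620 = +0.310
r = [OI-]/[HOI] = 10^(+0.310) = 2.04

ratio = 2.0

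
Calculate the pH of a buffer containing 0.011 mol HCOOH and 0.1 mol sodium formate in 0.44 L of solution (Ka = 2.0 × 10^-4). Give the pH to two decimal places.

pH = 4.66

pKa = −log(2.0 × 10^-4) = 3.699
Henderson–Hasselbalch: pH = pKa + log([HCOO-]/[HCOOH]) = 3.699 + log(0.1/0.011)
pH = 3.699 + (+0.959) = 4.66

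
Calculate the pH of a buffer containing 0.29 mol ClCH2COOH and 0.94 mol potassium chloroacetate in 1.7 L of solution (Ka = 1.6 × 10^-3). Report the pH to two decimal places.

pKa = −log(1.6 × 10^-3) = 2.796
Using pH = pKa + log([base]/[acid]) with [base]/[acid] = 0.94/0.29:
pH = 2.796 + (+0.511) = 3.31

pH = 3.31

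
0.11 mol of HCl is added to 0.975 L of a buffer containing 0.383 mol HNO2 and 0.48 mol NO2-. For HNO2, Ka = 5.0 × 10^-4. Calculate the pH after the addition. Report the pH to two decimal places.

Added H+ converts NO2- to HNO2: HNO2 → 0.493 mol, NO2- → 0.37 mol.
pKa = −log(5.0 × 10^-4) = 3.301
Henderson–Hasselbalch with mole ratio 0.37/0.493: pH = 3.301 + (-0.125)

pH = 3.18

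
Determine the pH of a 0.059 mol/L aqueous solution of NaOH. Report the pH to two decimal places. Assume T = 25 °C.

NaOH is a strong base; [OH-] = 0.059 M.
pOH = -log(0.059) = 1.23
pH = 14.00 - 1.23 = 12.77

pH = 12.77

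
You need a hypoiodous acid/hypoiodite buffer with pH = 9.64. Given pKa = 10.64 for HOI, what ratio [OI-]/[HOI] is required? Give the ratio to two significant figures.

pH = pKa + log(r) ⇒ log(r) = 9.64 − 10.64 = -1.00
r = [OI-]/[HOI] = 10^(-1.00) = 0.1

ratio = 0.10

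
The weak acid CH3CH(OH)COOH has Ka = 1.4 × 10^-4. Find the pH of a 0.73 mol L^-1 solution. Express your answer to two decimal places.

CH3CH(OH)COOH ⇌ CH3CH(OH)COO- + H+
Ka = [H+]²/(0.73 − [H+]) = 1.4 × 10^-4
Assume [H+] ≪ 0.73: [H+] ≈ √(1.4 × 10^-4 × 0.73) = 1.01 × 10^-2 M
([H+]/C₀ = 1.4% < 5%, so the approximation holds.)
pH = −log(1.01 × 10^-2) = 2.00

pH = 2.00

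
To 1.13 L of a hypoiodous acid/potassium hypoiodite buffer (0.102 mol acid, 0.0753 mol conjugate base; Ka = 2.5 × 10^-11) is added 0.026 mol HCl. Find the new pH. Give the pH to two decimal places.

After neutralization: n(HOI) = 0.128 mol, n(OI-) = 0.0493 mol.
pKa = −log(2.5 × 10^-11) = 10.602
pH = pKa + log([A⁻]/[HA]) = 10.602 + log(0.0493/0.128) = 10.602 -0.414

pH = 10.19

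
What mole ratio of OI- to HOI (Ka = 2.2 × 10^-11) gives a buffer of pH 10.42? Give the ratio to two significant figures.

pKa = -log(2.2 × 10^-11) = 10.658
pH = pKa + log(r) ⇒ log(r) = 10.42 − 10.658 = -0.238
r = [OI-]/[HOI] = 10^(-0.238) = 0.578

ratio = 0.58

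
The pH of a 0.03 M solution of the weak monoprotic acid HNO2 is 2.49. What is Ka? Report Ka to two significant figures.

[H+] = 10^(-2.49) = 3.24 × 10^-3 M
At equilibrium [HA] = 0.03 − 3.24 × 10^-3 = 2.68 × 10^-2 M
Ka = [H+][A-]/[HA] = (3.24 × 10^-3)² / 2.68 × 10^-2 = 3.9 × 10^-4

Ka = 3.9 × 10^-4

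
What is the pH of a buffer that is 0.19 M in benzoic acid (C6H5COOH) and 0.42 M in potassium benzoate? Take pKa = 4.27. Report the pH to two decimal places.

pH = 4.61

pH = pKa + log([A⁻]/[HA]) = 4.27 + log(0.42/0.19)
pH = 4.27 + (+0.344) = 4.61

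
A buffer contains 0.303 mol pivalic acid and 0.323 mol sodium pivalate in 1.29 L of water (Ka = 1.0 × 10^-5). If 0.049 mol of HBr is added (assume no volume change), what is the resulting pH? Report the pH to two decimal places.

After neutralization: n((CH3)3CCOOH) = 0.352 mol, n((CH3)3CCOO-) = 0.274 mol.
pKa = −log(1.0 × 10^-5) = 5.000
pH = pKa + log([A⁻]/[HA]) = 5.000 + log(0.274/0.352) = 5.000 -0.109

pH = 4.89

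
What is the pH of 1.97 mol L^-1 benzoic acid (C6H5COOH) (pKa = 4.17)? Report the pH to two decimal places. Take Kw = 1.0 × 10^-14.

pH = 1.94

C6H5COOH ⇌ C6H5COO- + H+
Ka = 10^(−4.17) = 6.76 × 10^-5
Let x = [H+] at equilibrium. Ka = x²/(1.97 − x).
Neglecting x in the denominator: x = √(6.76 × 10^-5 × 1.97) = 1.15 × 10^-2 M
(x/C₀ = 0.59% < 5%, so the approximation holds.)
pH = −log(1.15 × 10^-2) = 1.94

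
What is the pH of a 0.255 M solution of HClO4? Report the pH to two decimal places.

HClO4 is a strong acid and dissociates completely, so [H+] = 0.255 M.
pH = -log(0.255) = 0.59

pH = 0.59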